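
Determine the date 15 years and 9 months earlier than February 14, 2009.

May 14, 1993

Going back 15 years and 9 months from February 14, 2009.
-15 years → 1994; month 2 − 9 = -7, which is month 5 of year 1993 → May 1993.
Day 14 is valid in May, giving May 14, 1993.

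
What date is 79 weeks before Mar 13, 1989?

September 7, 1987

Subtracting 79 weeks = 553 days from March 13, 1989.
Going back 13 days from March 13, 1989 reaches the end of the previous month; 553 − 13 = 540 left.
February 1989 has 28 days (1989 is not a leap year): 540 − 28 = 512 left.
January 1989 has 31 days: 512 − 31 = 481 left.
December 1988 has 31 days: 481 − 31 = 450 left.
November 1988 has 30 days: 450 − 30 = 420 left.
October 1988 has 31 days: 420 − 31 = 389 left.
September 1988 has 30 days: 389 − 30 = 359 left.
August 1988 has 31 days: 359 − 31 = 328 left.
July 1988 has 31 days: 328 − 31 = 297 left.
June 1988 has 30 days: 297 − 30 = 267 left.
May 1988 has 31 days: 267 − 31 = 236 left.
April 1988 has 30 days: 236 − 30 = 206 left.
March 1988 has 31 days: 206 − 31 = 175 left.
February 1988 has 29 days (1988 is a leap year): 175 − 29 = 146 left.
January 1988 has 31 days: 146 − 31 = 115 left.
December 1987 has 31 days: 115 − 31 = 84 left.
November 1987 has 30 days: 84 − 30 = 54 left.
October 1987 has 31 days: 54 − 31 = 23 left.
September 1987 has 30 days; 30 − 23 = 7 → September 7, 1987.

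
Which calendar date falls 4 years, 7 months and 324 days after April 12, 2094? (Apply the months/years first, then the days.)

Adding 4 years, 7 months and 324 days from April 12, 2094: first the month/year part, then the days.
+4 years → 2098; month 4 + 7 = 11 → November 2098.
Day 12 is valid in November, giving November 12, 2098.
Now add 324 days from November 12, 2098.
November has 30 days, so 30 − 12 = 18 days remain after November 12, 2098; 324 − 18 = 306 left.
December 2098 has 31 days: 306 − 31 = 275 left.
January 2099 has 31 days: 275 − 31 = 244 left.
February 2099 has 28 days (2099 is not a leap year): 244 − 28 = 216 left.
March 2099 has 31 days: 216 − 31 = 185 left.
April 2099 has 30 days: 185 − 30 = 155 left.
May 2099 has 31 days: 155 − 31 = 124 left.
June 2099 has 30 days: 124 − 30 = 94 left.
July 2099 has 31 days: 94 − 31 = 63 left.
August 2099 has 31 days: 63 − 31 = 32 left.
September 2099 has 30 days: 32 − 30 = 2 left.
2 days into October 2099 → October 2, 2099.

October 2, 2099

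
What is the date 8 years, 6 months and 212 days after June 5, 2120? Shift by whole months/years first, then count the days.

July 5, 2129

Advancing 8 years, 6 months and 212 days from June 5, 2120: first the month/year part, then the days.
+8 years → 2128; month 6 + 6 = 12 → December 2128.
Day 5 is valid in December, giving December 5, 2128.
Now add 212 days from December 5, 2128.
December has 31 days, so 31 − 5 = 26 days remain after December 5, 2128; 212 − 26 = 186 left.
January 2129 has 31 days: 186 − 31 = 155 left.
February 2129 has 28 days (2129 is not a leap year): 155 − 28 = 127 left.
March 2129 has 31 days: 127 − 31 = 96 left.
April 2129 has 30 days: 96 − 30 = 66 left.
May 2129 has 31 days: 66 − 31 = 35 left.
June 2129 has 30 days: 35 − 30 = 5 left.
5 days into July 2129 → July 5, 2129.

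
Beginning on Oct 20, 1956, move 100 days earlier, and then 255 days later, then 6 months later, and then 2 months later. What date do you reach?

November 24, 1957

Subtracting 100 days from October 20, 1956:
Going back 20 days from October 20, 1956 reaches the end of the previous month; 100 − 20 = 80 left.
September 1956 has 30 days: 80 − 30 = 50 left.
August 1956 has 31 days: 50 − 31 = 19 left.
July 1956 has 31 days; 31 − 19 = 12 → July 12, 1956.
Adding 255 days from July 12, 1956:
July has 31 days, so 31 − 12 = 19 days remain after July 12, 1956; 255 − 19 = 236 left.
August 1956 has 31 days: 236 − 31 = 205 left.
September 1956 has 30 days: 205 − 30 = 175 left.
October 1956 has 31 days: 175 − 31 = 144 left.
November 1956 has 30 days: 144 − 30 = 114 left.
December 1956 has 31 days: 114 − 31 = 83 left.
January 1957 has 31 days: 83 − 31 = 52 left.
February 1957 has 28 days (1957 is not a leap year): 52 − 28 = 24 left.
24 days into March 1957 → March 24, 1957.
Advancing 6 months from March 24, 1957:
month 3 + 6 = 9 → September 1957.
Day 24 is valid in September, giving September 24, 1957.
Advancing 2 months from September 24, 1957:
month 9 + 2 = 11 → November 1957.
Day 24 is valid in November, giving November 24, 1957.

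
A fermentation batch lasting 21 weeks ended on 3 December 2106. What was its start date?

Subtracting 21 weeks = 147 days from December 3, 2106.
Going back 3 days from December 3, 2106 reaches the end of the previous month; 147 − 3 = 144 left.
November 2106 has 30 days: 144 − 30 = 114 left.
October 2106 has 31 days: 114 − 31 = 83 left.
September 2106 has 30 days: 83 − 30 = 53 left.
August 2106 has 31 days: 53 − 31 = 22 left.
July 2106 has 31 days; 31 − 22 = 9 → July 9, 2106.

July 9, 2106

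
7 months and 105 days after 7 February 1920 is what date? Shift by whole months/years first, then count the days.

Advancing 7 months and 105 days from February 7, 1920: first the month/year part, then the days.
month 2 + 7 = 9 → September 1920.
Day 7 is valid in September, giving September 7, 1920.
Now add 105 days from September 7, 1920.
September has 30 days, so 30 − 7 = 23 days remain after September 7, 1920; 105 − 23 = 82 left.
October 1920 has 31 days: 82 − 31 = 51 left.
November 1920 has 30 days: 51 − 30 = 21 left.
21 days into December 1920 → December 21, 1920.

December 21, 1920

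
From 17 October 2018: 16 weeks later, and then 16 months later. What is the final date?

Advancing 16 weeks (= 112 days) from October 17, 2018:
October has 31 days, so 31 − 17 = 14 days remain after October 17, 2018; 112 − 14 = 98 left.
November 2018 has 30 days: 98 − 30 = 68 left.
December 2018 has 31 days: 68 − 31 = 37 left.
January 2019 has 31 days: 37 − 31 = 6 left.
6 days into February 2019 → February 6, 2019.
Advancing 16 months from February 6, 2019:
month 2 + 16 = 18, which is month 6 of year 2020 → June 2020.
Day 6 is valid in June, giving June 6, 2020.

June 6, 2020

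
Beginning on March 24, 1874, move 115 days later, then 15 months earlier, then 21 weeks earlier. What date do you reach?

Adding 115 days from March 24, 1874:
March has 31 days, so 31 − 24 = 7 days remain after March 24, 1874; 115 − 7 = 108 left.
April 1874 has 30 days: 108 − 30 = 78 left.
May 1874 has 31 days: 78 − 31 = 47 left.
June 1874 has 30 days: 47 − 30 = 17 left.
17 days into July 1874 → July 17, 1874.
Subtracting 15 months from July 17, 1874:
month 7 − 15 = -8, which is month 4 of year 1873 → April 1873.
Day 17 is valid in April, giving April 17, 1873.
Counting back 21 weeks (= 147 days) from April 17, 1873:
Going back 17 days from April 17, 1873 reaches the end of the previous month; 147 − 17 = 130 left.
March 1873 has 31 days: 130 − 31 = 99 left.
February 1873 has 28 days (1873 is not a leap year): 99 − 28 = 71 left.
January 1873 has 31 days: 71 − 31 = 40 left.
December 1872 has 31 days: 40 − 31 = 9 left.
November 1872 has 30 days; 30 − 9 = 21 → November 21, 1872.

November 21, 1872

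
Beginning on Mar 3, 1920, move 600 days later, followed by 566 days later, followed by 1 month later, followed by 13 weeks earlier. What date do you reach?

Adding 600 days from March 3, 1920:
March has 31 days, so 31 − 3 = 28 days remain after March 3, 1920; 600 − 28 = 572 left.
April 1920 has 30 days: 572 − 30 = 542 left.
May 1920 has 31 days: 542 − 31 = 511 left.
June 1920 has 30 days: 511 − 30 = 481 left.
July 1920 has 31 days: 481 − 31 = 450 left.
August 1920 has 31 days: 450 − 31 = 419 left.
September 1920 has 30 days: 419 − 30 = 389 left.
October 1920 has 31 days: 389 − 31 = 358 left.
November 1920 has 30 days: 358 − 30 = 328 left.
December 1920 has 31 days: 328 − 31 = 297 left.
January 1921 has 31 days: 297 − 31 = 266 left.
February 1921 has 28 days (1921 is not a leap year): 266 − 28 = 238 left.
March 1921 has 31 days: 238 − 31 = 207 left.
April 1921 has 30 days: 207 − 30 = 177 left.
May 1921 has 31 days: 177 − 31 = 146 left.
June 1921 has 30 days: 146 − 30 = 116 left.
July 1921 has 31 days: 116 − 31 = 85 left.
August 1921 has 31 days: 85 − 31 = 54 left.
September 1921 has 30 days: 54 − 30 = 24 left.
24 days into October 1921 → October 24, 1921.
Counting forward 566 days from October 24, 1921:
October has 31 days, so 31 − 24 = 7 days remain after October 24, 1921; 566 − 7 = 559 left.
November 1921 has 30 days: 559 − 30 = 529 left.
December 1921 has 31 days: 529 − 31 = 498 left.
January 1922 has 31 days: 498 − 31 = 467 left.
February 1922 has 28 days (1922 is not a leap year): 467 − 28 = 439 left.
March 1922 has 31 days: 439 − 31 = 408 left.
April 1922 has 30 days: 408 − 30 = 378 left.
May 1922 has 31 days: 378 − 31 = 347 left.
June 1922 has 30 days: 347 − 30 = 317 left.
July 1922 has 31 days: 317 − 31 = 286 left.
August 1922 has 31 days: 286 − 31 = 255 left.
September 1922 has 30 days: 255 − 30 = 225 left.
October 1922 has 31 days: 225 − 31 = 194 left.
November 1922 has 30 days: 194 − 30 = 164 left.
December 1922 has 31 days: 164 − 31 = 133 left.
January 1923 has 31 days: 133 − 31 = 102 left.
February 1923 has 28 days (1923 is not a leap year): 102 − 28 = 74 left.
March 1923 has 31 days: 74 − 31 = 43 left.
April 1923 has 30 days: 43 − 30 = 13 left.
13 days into May 1923 → May 13, 1923.
Adding 1 month from May 13, 1923:
month 5 + 1 = 6 → June 1923.
Day 13 is valid in June, giving June 13, 1923.
Going back 13 weeks (= 91 days) from June 13, 1923:
Going back 13 days from June 13, 1923 reaches the end of the previous month; 91 − 13 = 78 left.
May 1923 has 31 days: 78 − 31 = 47 left.
April 1923 has 30 days: 47 − 30 = 17 left.
March 1923 has 31 days; 31 − 17 = 14 → March 14, 1923.

March 14, 1923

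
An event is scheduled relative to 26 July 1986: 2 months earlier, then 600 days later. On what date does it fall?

Going back 2 months from July 26, 1986:
month 7 − 2 = 5 → May 1986.
Day 26 is valid in May, giving May 26, 1986.
Advancing 600 days from May 26, 1986:
May has 31 days, so 31 − 26 = 5 days remain after May 26, 1986; 600 − 5 = 595 left.
June 1986 has 30 days: 595 − 30 = 565 left.
July 1986 has 31 days: 565 − 31 = 534 left.
August 1986 has 31 days: 534 − 31 = 503 left.
September 1986 has 30 days: 503 − 30 = 473 left.
October 1986 has 31 days: 473 − 31 = 442 left.
November 1986 has 30 days: 442 − 30 = 412 left.
December 1986 has 31 days: 412 − 31 = 381 left.
January 1987 has 31 days: 381 − 31 = 350 left.
February 1987 has 28 days (1987 is not a leap year): 350 − 28 = 322 left.
March 1987 has 31 days: 322 − 31 = 291 left.
April 1987 has 30 days: 291 − 30 = 261 left.
May 1987 has 31 days: 261 − 31 = 230 left.
June 1987 has 30 days: 230 − 30 = 200 left.
July 1987 has 31 days: 200 − 31 = 169 left.
August 1987 has 31 days: 169 − 31 = 138 left.
September 1987 has 30 days: 138 − 30 = 108 left.
October 1987 has 31 days: 108 − 31 = 77 left.
November 1987 has 30 days: 77 − 30 = 47 left.
December 1987 has 31 days: 47 − 31 = 16 left.
16 days into January 1988 → January 16, 1988.

January 16, 1988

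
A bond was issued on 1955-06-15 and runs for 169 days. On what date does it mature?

Adding 169 days from June 15, 1955.
June has 30 days, so 30 − 15 = 15 days remain after June 15, 1955; 169 − 15 = 154 left.
July 1955 has 31 days: 154 − 31 = 123 left.
August 1955 has 31 days: 123 − 31 = 92 left.
September 1955 has 30 days: 92 − 30 = 62 left.
October 1955 has 31 days: 62 − 31 = 31 left.
November 1955 has 30 days: 31 − 30 = 1 left.
1 day into December 1955 → December 1, 1955.

December 1, 1955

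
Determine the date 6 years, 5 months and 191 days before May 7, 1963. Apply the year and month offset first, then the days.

May 30, 1956

Subtracting 6 years, 5 months and 191 days from May 7, 1963: first the month/year part, then the days.
-6 years → 1957; month 5 − 5 = 0, which is month 12 of year 1956 → December 1956.
Day 7 is valid in December, giving December 7, 1956.
Now subtract 191 days from December 7, 1956.
Going back 7 days from December 7, 1956 reaches the end of the previous month; 191 − 7 = 184 left.
November 1956 has 30 days: 184 − 30 = 154 left.
October 1956 has 31 days: 154 − 31 = 123 left.
September 1956 has 30 days: 123 − 30 = 93 left.
August 1956 has 31 days: 93 − 31 = 62 left.
July 1956 has 31 days: 62 − 31 = 31 left.
June 1956 has 30 days: 31 − 30 = 1 left.
May 1956 has 31 days; 31 − 1 = 30 → May 30, 1956.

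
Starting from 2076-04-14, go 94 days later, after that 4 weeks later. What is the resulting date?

August 14, 2076

Adding 94 days from April 14, 2076:
April has 30 days, so 30 − 14 = 16 days remain after April 14, 2076; 94 − 16 = 78 left.
May 2076 has 31 days: 78 − 31 = 47 left.
June 2076 has 30 days: 47 − 30 = 17 left.
17 days into July 2076 → July 17, 2076.
Adding 4 weeks (= 28 days) from July 17, 2076:
July has 31 days, so 31 − 17 = 14 days remain after July 17, 2076; 28 − 14 = 14 left.
14 days into August 2076 → August 14, 2076.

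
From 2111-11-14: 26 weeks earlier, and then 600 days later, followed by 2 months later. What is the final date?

March 5, 2113

Subtracting 26 weeks (= 182 days) from November 14, 2111:
Going back 14 days from November 14, 2111 reaches the end of the previous month; 182 − 14 = 168 left.
October 2111 has 31 days: 168 − 31 = 137 left.
September 2111 has 30 days: 137 − 30 = 107 left.
August 2111 has 31 days: 107 − 31 = 76 left.
July 2111 has 31 days: 76 − 31 = 45 left.
June 2111 has 30 days: 45 − 30 = 15 left.
May 2111 has 31 days; 31 − 15 = 16 → May 16, 2111.
Counting forward 600 days from May 16, 2111:
May has 31 days, so 31 − 16 = 15 days remain after May 16, 2111; 600 − 15 = 585 left.
June 2111 has 30 days: 585 − 30 = 555 left.
July 2111 has 31 days: 555 − 31 = 524 left.
August 2111 has 31 days: 524 − 31 = 493 left.
September 2111 has 30 days: 493 − 30 = 463 left.
October 2111 has 31 days: 463 − 31 = 432 left.
November 2111 has 30 days: 432 − 30 = 402 left.
December 2111 has 31 days: 402 − 31 = 371 left.
January 2112 has 31 days: 371 − 31 = 340 left.
February 2112 has 29 days (2112 is a leap year): 340 − 29 = 311 left.
March 2112 has 31 days: 311 − 31 = 280 left.
April 2112 has 30 days: 280 − 30 = 250 left.
May 2112 has 31 days: 250 − 31 = 219 left.
June 2112 has 30 days: 219 − 30 = 189 left.
July 2112 has 31 days: 189 − 31 = 158 left.
August 2112 has 31 days: 158 − 31 = 127 left.
September 2112 has 30 days: 127 − 30 = 97 left.
October 2112 has 31 days: 97 − 31 = 66 left.
November 2112 has 30 days: 66 − 30 = 36 left.
December 2112 has 31 days: 36 − 31 = 5 left.
5 days into January 2113 → January 5, 2113.
Adding 2 months from January 5, 2113:
month 1 + 2 = 3 → March 2113.
Day 5 is valid in March, giving March 5, 2113.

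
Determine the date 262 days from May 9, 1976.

January 26, 1977

Counting forward 262 days from May 9, 1976.
May has 31 days, so 31 − 9 = 22 days remain after May 9, 1976; 262 − 22 = 240 left.
June 1976 has 30 days: 240 − 30 = 210 left.
July 1976 has 31 days: 210 − 31 = 179 left.
August 1976 has 31 days: 179 − 31 = 148 left.
September 1976 has 30 days: 148 − 30 = 118 left.
October 1976 has 31 days: 118 − 31 = 87 left.
November 1976 has 30 days: 87 − 30 = 57 left.
December 1976 has 31 days: 57 − 31 = 26 left.
26 days into January 1977 → January 26, 1977.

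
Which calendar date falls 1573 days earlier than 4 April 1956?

Going back 1573 days from April 4, 1956.
Going back 4 days from April 4, 1956 reaches the end of the previous month; 1573 − 4 = 1569 left.
March 1956 has 31 days: 1569 − 31 = 1538 left.
February 1956 has 29 days (1956 is a leap year): 1538 − 29 = 1509 left.
January 1956 has 31 days: 1509 − 31 = 1478 left.
December 1955 has 31 days: 1478 − 31 = 1447 left.
November 1955 has 30 days: 1447 − 30 = 1417 left.
October 1955 has 31 days: 1417 − 31 = 1386 left.
September 1955 has 30 days: 1386 − 30 = 1356 left.
August 1955 has 31 days: 1356 − 31 = 1325 left.
July 1955 has 31 days: 1325 − 31 = 1294 left.
June 1955 has 30 days: 1294 − 30 = 1264 left.
May 1955 has 31 days: 1264 − 31 = 1233 left.
April 1955 has 30 days: 1233 − 30 = 1203 left.
March 1955 has 31 days: 1203 − 31 = 1172 left.
February 1955 has 28 days (1955 is not a leap year): 1172 − 28 = 1144 left.
January 1955 has 31 days: 1144 − 31 = 1113 left.
December 1954 has 31 days: 1113 − 31 = 1082 left.
November 1954 has 30 days: 1082 − 30 = 1052 left.
October 1954 has 31 days: 1052 − 31 = 1021 left.
September 1954 has 30 days: 1021 − 30 = 991 left.
August 1954 has 31 days: 991 − 31 = 960 left.
July 1954 has 31 days: 960 − 31 = 929 left.
June 1954 has 30 days: 929 − 30 = 899 left.
May 1954 has 31 days: 899 − 31 = 868 left.
April 1954 has 30 days: 868 − 30 = 838 left.
March 1954 has 31 days: 838 − 31 = 807 left.
February 1954 has 28 days (1954 is not a leap year): 807 − 28 = 779 left.
January 1954 has 31 days: 779 − 31 = 748 left.
December 1953 has 31 days: 748 − 31 = 717 left.
November 1953 has 30 days: 717 − 30 = 687 left.
October 1953 has 31 days: 687 − 31 = 656 left.
September 1953 has 30 days: 656 − 30 = 626 left.
August 1953 has 31 days: 626 − 31 = 595 left.
July 1953 has 31 days: 595 − 31 = 564 left.
June 1953 has 30 days: 564 − 30 = 534 left.
May 1953 has 31 days: 534 − 31 = 503 left.
April 1953 has 30 days: 503 − 30 = 473 left.
March 1953 has 31 days: 473 − 31 = 442 left.
February 1953 has 28 days (1953 is not a leap year): 442 − 28 = 414 left.
January 1953 has 31 days: 414 − 31 = 383 left.
December 1952 has 31 days: 383 − 31 = 352 left.
November 1952 has 30 days: 352 − 30 = 322 left.
October 1952 has 31 days: 322 − 31 = 291 left.
September 1952 has 30 days: 291 − 30 = 261 left.
August 1952 has 31 days: 261 − 31 = 230 left.
July 1952 has 31 days: 230 − 31 = 199 left.
June 1952 has 30 days: 199 − 30 = 169 left.
May 1952 has 31 days: 169 − 31 = 138 left.
April 1952 has 30 days: 138 − 30 = 108 left.
March 1952 has 31 days: 108 − 31 = 77 left.
February 1952 has 29 days (1952 is a leap year): 77 − 29 = 48 left.
January 1952 has 31 days: 48 − 31 = 17 left.
December 1951 has 31 days; 31 − 17 = 14 → December 14, 1951.

December 14, 1951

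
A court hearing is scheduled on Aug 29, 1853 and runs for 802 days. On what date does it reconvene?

Advancing 802 days from August 29, 1853.
August has 31 days, so 31 − 29 = 2 days remain after August 29, 1853; 802 − 2 = 800 left.
September 1853 has 30 days: 800 − 30 = 770 left.
October 1853 has 31 days: 770 − 31 = 739 left.
November 1853 has 30 days: 739 − 30 = 709 left.
December 1853 has 31 days: 709 − 31 = 678 left.
January 1854 has 31 days: 678 − 31 = 647 left.
February 1854 has 28 days (1854 is not a leap year): 647 − 28 = 619 left.
March 1854 has 31 days: 619 − 31 = 588 left.
April 1854 has 30 days: 588 − 30 = 558 left.
May 1854 has 31 days: 558 − 31 = 527 left.
June 1854 has 30 days: 527 − 30 = 497 left.
July 1854 has 31 days: 497 − 31 = 466 left.
August 1854 has 31 days: 466 − 31 = 435 left.
September 1854 has 30 days: 435 − 30 = 405 left.
October 1854 has 31 days: 405 − 31 = 374 left.
November 1854 has 30 days: 374 − 30 = 344 left.
December 1854 has 31 days: 344 − 31 = 313 left.
January 1855 has 31 days: 313 − 31 = 282 left.
February 1855 has 28 days (1855 is not a leap year): 282 − 28 = 254 left.
March 1855 has 31 days: 254 − 31 = 223 left.
April 1855 has 30 days: 223 − 30 = 193 left.
May 1855 has 31 days: 193 − 31 = 162 left.
June 1855 has 30 days: 162 − 30 = 132 left.
July 1855 has 31 days: 132 − 31 = 101 left.
August 1855 has 31 days: 101 − 31 = 70 left.
September 1855 has 30 days: 70 − 30 = 40 left.
October 1855 has 31 days: 40 − 31 = 9 left.
9 days into November 1855 → November 9, 1855.

November 9, 1855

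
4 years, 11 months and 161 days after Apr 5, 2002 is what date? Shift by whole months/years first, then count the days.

Adding 4 years, 11 months and 161 days from April 5, 2002: first the month/year part, then the days.
+4 years → 2006; month 4 + 11 = 15, which is month 3 of year 2007 → March 2007.
Day 5 is valid in March, giving March 5, 2007.
Now add 161 days from March 5, 2007.
March has 31 days, so 31 − 5 = 26 days remain after March 5, 2007; 161 − 26 = 135 left.
April 2007 has 30 days: 135 − 30 = 105 left.
May 2007 has 31 days: 105 − 31 = 74 left.
June 2007 has 30 days: 74 − 30 = 44 left.
July 2007 has 31 days: 44 − 31 = 13 left.
13 days into August 2007 → August 13, 2007.

August 13, 2007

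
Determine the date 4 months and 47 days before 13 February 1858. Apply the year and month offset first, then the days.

August 27, 1857

Subtracting 4 months and 47 days from February 13, 1858: first the month/year part, then the days.
month 2 − 4 = -2, which is month 10 of year 1857 → October 1857.
Day 13 is valid in October, giving October 13, 1857.
Now subtract 47 days from October 13, 1857.
Going back 13 days from October 13, 1857 reaches the end of the previous month; 47 − 13 = 34 left.
September 1857 has 30 days: 34 − 30 = 4 left.
August 1857 has 31 days; 31 − 4 = 27 → August 27, 1857.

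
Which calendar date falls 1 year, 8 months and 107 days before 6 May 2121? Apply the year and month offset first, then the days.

Subtracting 1 year, 8 months and 107 days from May 6, 2121: first the month/year part, then the days.
-1 year → 2120; month 5 − 8 = -3, which is month 9 of year 2119 → September 2119.
Day 6 is valid in September, giving September 6, 2119.
Now subtract 107 days from September 6, 2119.
Going back 6 days from September 6, 2119 reaches the end of the previous month; 107 − 6 = 101 left.
August 2119 has 31 days: 101 − 31 = 70 left.
July 2119 has 31 days: 70 − 31 = 39 left.
June 2119 has 30 days: 39 − 30 = 9 left.
May 2119 has 31 days; 31 − 9 = 22 → May 22, 2119.

May 22, 2119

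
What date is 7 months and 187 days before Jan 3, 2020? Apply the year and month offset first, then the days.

Subtracting 7 months and 187 days from January 3, 2020: first the month/year part, then the days.
month 1 − 7 = -6, which is month 6 of year 2019 → June 2019.
Day 3 is valid in June, giving June 3, 2019.
Now subtract 187 days from June 3, 2019.
Going back 3 days from June 3, 2019 reaches the end of the previous month; 187 − 3 = 184 left.
May 2019 has 31 days: 184 − 31 = 153 left.
April 2019 has 30 days: 153 − 30 = 123 left.
March 2019 has 31 days: 123 − 31 = 92 left.
February 2019 has 28 days (2019 is not a leap year): 92 − 28 = 64 left.
January 2019 has 31 days: 64 − 31 = 33 left.
December 2018 has 31 days: 33 − 31 = 2 left.
November 2018 has 30 days; 30 − 2 = 28 → November 28, 2018.

November 28, 2018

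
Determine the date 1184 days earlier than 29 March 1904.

Going back 1184 days from March 29, 1904.
Going back 29 days from March 29, 1904 reaches the end of the previous month; 1184 − 29 = 1155 left.
February 1904 has 29 days (1904 is a leap year): 1155 − 29 = 1126 left.
January 1904 has 31 days: 1126 − 31 = 1095 left.
December 1903 has 31 days: 1095 − 31 = 1064 left.
November 1903 has 30 days: 1064 − 30 = 1034 left.
October 1903 has 31 days: 1034 − 31 = 1003 left.
September 1903 has 30 days: 1003 − 30 = 973 left.
August 1903 has 31 days: 973 − 31 = 942 left.
July 1903 has 31 days: 942 − 31 = 911 left.
June 1903 has 30 days: 911 − 30 = 881 left.
May 1903 has 31 days: 881 − 31 = 850 left.
April 1903 has 30 days: 850 − 30 = 820 left.
March 1903 has 31 days: 820 − 31 = 789 left.
February 1903 has 28 days (1903 is not a leap year): 789 − 28 = 761 left.
January 1903 has 31 days: 761 − 31 = 730 left.
December 1902 has 31 days: 730 − 31 = 699 left.
November 1902 has 30 days: 699 − 30 = 669 left.
October 1902 has 31 days: 669 − 31 = 638 left.
September 1902 has 30 days: 638 − 30 = 608 left.
August 1902 has 31 days: 608 − 31 = 577 left.
July 1902 has 31 days: 577 − 31 = 546 left.
June 1902 has 30 days: 546 − 30 = 516 left.
May 1902 has 31 days: 516 − 31 = 485 left.
April 1902 has 30 days: 485 − 30 = 455 left.
March 1902 has 31 days: 455 − 31 = 424 left.
February 1902 has 28 days (1902 is not a leap year): 424 − 28 = 396 left.
January 1902 has 31 days: 396 − 31 = 365 left.
December 1901 has 31 days: 365 − 31 = 334 left.
November 1901 has 30 days: 334 − 30 = 304 left.
October 1901 has 31 days: 304 − 31 = 273 left.
September 1901 has 30 days: 273 − 30 = 243 left.
August 1901 has 31 days: 243 − 31 = 212 left.
July 1901 has 31 days: 212 − 31 = 181 left.
June 1901 has 30 days: 181 − 30 = 151 left.
May 1901 has 31 days: 151 − 31 = 120 left.
April 1901 has 30 days: 120 − 30 = 90 left.
March 1901 has 31 days: 90 − 31 = 59 left.
February 1901 has 28 days (1901 is not a leap year): 59 − 28 = 31 left.
January 1901 has 31 days: 31 − 31 = 0 left.
December 1900 has 31 days; 31 − 0 = 31 → December 31, 1900.

December 31, 1900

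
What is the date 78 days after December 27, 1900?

March 15, 1901

Adding 78 days from December 27, 1900.
December has 31 days, so 31 − 27 = 4 days remain after December 27, 1900; 78 − 4 = 74 left.
January 1901 has 31 days: 74 − 31 = 43 left.
February 1901 has 28 days (1901 is not a leap year): 43 − 28 = 15 left.
15 days into March 1901 → March 15, 1901.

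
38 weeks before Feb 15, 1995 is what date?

May 25, 1994

Subtracting 38 weeks = 266 days from February 15, 1995.
Going back 15 days from February 15, 1995 reaches the end of the previous month; 266 − 15 = 251 left.
January 1995 has 31 days: 251 − 31 = 220 left.
December 1994 has 31 days: 220 − 31 = 189 left.
November 1994 has 30 days: 189 − 30 = 159 left.
October 1994 has 31 days: 159 − 31 = 128 left.
September 1994 has 30 days: 128 − 30 = 98 left.
August 1994 has 31 days: 98 − 31 = 67 left.
July 1994 has 31 days: 67 − 31 = 36 left.
June 1994 has 30 days: 36 − 30 = 6 left.
May 1994 has 31 days; 31 − 6 = 25 → May 25, 1994.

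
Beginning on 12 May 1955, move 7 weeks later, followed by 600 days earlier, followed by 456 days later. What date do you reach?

Counting forward 7 weeks (= 49 days) from May 12, 1955:
May has 31 days, so 31 − 12 = 19 days remain after May 12, 1955; 49 − 19 = 30 left.
30 days into June 1955 → June 30, 1955.
Going back 600 days from June 30, 1955:
Going back 30 days from June 30, 1955 reaches the end of the previous month; 600 − 30 = 570 left.
May 1955 has 31 days: 570 − 31 = 539 left.
April 1955 has 30 days: 539 − 30 = 509 left.
March 1955 has 31 days: 509 − 31 = 478 left.
February 1955 has 28 days (1955 is not a leap year): 478 − 28 = 450 left.
January 1955 has 31 days: 450 − 31 = 419 left.
December 1954 has 31 days: 419 − 31 = 388 left.
November 1954 has 30 days: 388 − 30 = 358 left.
October 1954 has 31 days: 358 − 31 = 327 left.
September 1954 has 30 days: 327 − 30 = 297 left.
August 1954 has 31 days: 297 − 31 = 266 left.
July 1954 has 31 days: 266 − 31 = 235 left.
June 1954 has 30 days: 235 − 30 = 205 left.
May 1954 has 31 days: 205 − 31 = 174 left.
April 1954 has 30 days: 174 − 30 = 144 left.
March 1954 has 31 days: 144 − 31 = 113 left.
February 1954 has 28 days (1954 is not a leap year): 113 − 28 = 85 left.
January 1954 has 31 days: 85 − 31 = 54 left.
December 1953 has 31 days: 54 − 31 = 23 left.
November 1953 has 30 days; 30 − 23 = 7 → November 7, 1953.
Advancing 456 days from November 7, 1953:
November has 30 days, so 30 − 7 = 23 days remain after November 7, 1953; 456 − 23 = 433 left.
December 1953 has 31 days: 433 − 31 = 402 left.
January 1954 has 31 days: 402 − 31 = 371 left.
February 1954 has 28 days (1954 is not a leap year): 371 − 28 = 343 left.
March 1954 has 31 days: 343 − 31 = 312 left.
April 1954 has 30 days: 312 − 30 = 282 left.
May 1954 has 31 days: 282 − 31 = 251 left.
June 1954 has 30 days: 251 − 30 = 221 left.
July 1954 has 31 days: 221 − 31 = 190 left.
August 1954 has 31 days: 190 − 31 = 159 left.
September 1954 has 30 days: 159 − 30 = 129 left.
October 1954 has 31 days: 129 − 31 = 98 left.
November 1954 has 30 days: 98 − 30 = 68 left.
December 1954 has 31 days: 68 − 31 = 37 left.
January 1955 has 31 days: 37 − 31 = 6 left.
6 days into February 1955 → February 6, 1955.

February 6, 1955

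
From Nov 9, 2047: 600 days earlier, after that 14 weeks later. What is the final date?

June 25, 2046

Going back 600 days from November 9, 2047:
Going back 9 days from November 9, 2047 reaches the end of the previous month; 600 − 9 = 591 left.
October 2047 has 31 days: 591 − 31 = 560 left.
September 2047 has 30 days: 560 − 30 = 530 left.
August 2047 has 31 days: 530 − 31 = 499 left.
July 2047 has 31 days: 499 − 31 = 468 left.
June 2047 has 30 days: 468 − 30 = 438 left.
May 2047 has 31 days: 438 − 31 = 407 left.
April 2047 has 30 days: 407 − 30 = 377 left.
March 2047 has 31 days: 377 − 31 = 346 left.
February 2047 has 28 days (2047 is not a leap year): 346 − 28 = 318 left.
January 2047 has 31 days: 318 − 31 = 287 left.
December 2046 has 31 days: 287 − 31 = 256 left.
November 2046 has 30 days: 256 − 30 = 226 left.
October 2046 has 31 days: 226 − 31 = 195 left.
September 2046 has 30 days: 195 − 30 = 165 left.
August 2046 has 31 days: 165 − 31 = 134 left.
July 2046 has 31 days: 134 − 31 = 103 left.
June 2046 has 30 days: 103 − 30 = 73 left.
May 2046 has 31 days: 73 − 31 = 42 left.
April 2046 has 30 days: 42 − 30 = 12 left.
March 2046 has 31 days; 31 − 12 = 19 → March 19, 2046.
Adding 14 weeks (= 98 days) from March 19, 2046:
March has 31 days, so 31 − 19 = 12 days remain after March 19, 2046; 98 − 12 = 86 left.
April 2046 has 30 days: 86 − 30 = 56 left.
May 2046 has 31 days: 56 − 31 = 25 left.
25 days into June 2046 → June 25, 2046.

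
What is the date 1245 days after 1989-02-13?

Advancing 1245 days from February 13, 1989.
February has 28 days, so 28 − 13 = 15 days remain after February 13, 1989; 1245 − 15 = 1230 left.
March 1989 has 31 days: 1230 − 31 = 1199 left.
April 1989 has 30 days: 1199 − 30 = 1169 left.
May 1989 has 31 days: 1169 − 31 = 1138 left.
June 1989 has 30 days: 1138 − 30 = 1108 left.
July 1989 has 31 days: 1108 − 31 = 1077 left.
August 1989 has 31 days: 1077 − 31 = 1046 left.
September 1989 has 30 days: 1046 − 30 = 1016 left.
October 1989 has 31 days: 1016 − 31 = 985 left.
November 1989 has 30 days: 985 − 30 = 955 left.
December 1989 has 31 days: 955 − 31 = 924 left.
January 1990 has 31 days: 924 − 31 = 893 left.
February 1990 has 28 days (1990 is not a leap year): 893 − 28 = 865 left.
March 1990 has 31 days: 865 − 31 = 834 left.
April 1990 has 30 days: 834 − 30 = 804 left.
May 1990 has 31 days: 804 − 31 = 773 left.
June 1990 has 30 days: 773 − 30 = 743 left.
July 1990 has 31 days: 743 − 31 = 712 left.
August 1990 has 31 days: 712 − 31 = 681 left.
September 1990 has 30 days: 681 − 30 = 651 left.
October 1990 has 31 days: 651 − 31 = 620 left.
November 1990 has 30 days: 620 − 30 = 590 left.
December 1990 has 31 days: 590 − 31 = 559 left.
January 1991 has 31 days: 559 − 31 = 528 left.
February 1991 has 28 days (1991 is not a leap year): 528 − 28 = 500 left.
March 1991 has 31 days: 500 − 31 = 469 left.
April 1991 has 30 days: 469 − 30 = 439 left.
May 1991 has 31 days: 439 − 31 = 408 left.
June 1991 has 30 days: 408 − 30 = 378 left.
July 1991 has 31 days: 378 − 31 = 347 left.
August 1991 has 31 days: 347 − 31 = 316 left.
September 1991 has 30 days: 316 − 30 = 286 left.
October 1991 has 31 days: 286 − 31 = 255 left.
November 1991 has 30 days: 255 − 30 = 225 left.
December 1991 has 31 days: 225 − 31 = 194 left.
January 1992 has 31 days: 194 − 31 = 163 left.
February 1992 has 29 days (1992 is a leap year): 163 − 29 = 134 left.
March 1992 has 31 days: 134 − 31 = 103 left.
April 1992 has 30 days: 103 − 30 = 73 left.
May 1992 has 31 days: 73 − 31 = 42 left.
June 1992 has 30 days: 42 − 30 = 12 left.
12 days into July 1992 → July 12, 1992.

July 12, 1992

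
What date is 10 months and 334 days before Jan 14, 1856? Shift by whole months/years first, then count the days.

Counting back 10 months and 334 days from January 14, 1856: first the month/year part, then the days.
month 1 − 10 = -9, which is month 3 of year 1855 → March 1855.
Day 14 is valid in March, giving March 14, 1855.
Now subtract 334 days from March 14, 1855.
Going back 14 days from March 14, 1855 reaches the end of the previous month; 334 − 14 = 320 left.
February 1855 has 28 days (1855 is not a leap year): 320 − 28 = 292 left.
January 1855 has 31 days: 292 − 31 = 261 left.
December 1854 has 31 days: 261 − 31 = 230 left.
November 1854 has 30 days: 230 − 30 = 200 left.
October 1854 has 31 days: 200 − 31 = 169 left.
September 1854 has 30 days: 169 − 30 = 139 left.
August 1854 has 31 days: 139 − 31 = 108 left.
July 1854 has 31 days: 108 − 31 = 77 left.
June 1854 has 30 days: 77 − 30 = 47 left.
May 1854 has 31 days: 47 − 31 = 16 left.
April 1854 has 30 days; 30 − 16 = 14 → April 14, 1854.

April 14, 1854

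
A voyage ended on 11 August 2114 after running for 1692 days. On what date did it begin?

December 23, 2109

Going back 1692 days from August 11, 2114.
Going back 11 days from August 11, 2114 reaches the end of the previous month; 1692 − 11 = 1681 left.
July 2114 has 31 days: 1681 − 31 = 1650 left.
June 2114 has 30 days: 1650 − 30 = 1620 left.
May 2114 has 31 days: 1620 − 31 = 1589 left.
April 2114 has 30 days: 1589 − 30 = 1559 left.
March 2114 has 31 days: 1559 − 31 = 1528 left.
February 2114 has 28 days (2114 is not a leap year): 1528 − 28 = 1500 left.
January 2114 has 31 days: 1500 − 31 = 1469 left.
December 2113 has 31 days: 1469 − 31 = 1438 left.
November 2113 has 30 days: 1438 − 30 = 1408 left.
October 2113 has 31 days: 1408 − 31 = 1377 left.
September 2113 has 30 days: 1377 − 30 = 1347 left.
August 2113 has 31 days: 1347 − 31 = 1316 left.
July 2113 has 31 days: 1316 − 31 = 1285 left.
June 2113 has 30 days: 1285 − 30 = 1255 left.
May 2113 has 31 days: 1255 − 31 = 1224 left.
April 2113 has 30 days: 1224 − 30 = 1194 left.
March 2113 has 31 days: 1194 − 31 = 1163 left.
February 2113 has 28 days (2113 is not a leap year): 1163 − 28 = 1135 left.
January 2113 has 31 days: 1135 − 31 = 1104 left.
December 2112 has 31 days: 1104 − 31 = 1073 left.
November 2112 has 30 days: 1073 − 30 = 1043 left.
October 2112 has 31 days: 1043 − 31 = 1012 left.
September 2112 has 30 days: 1012 − 30 = 982 left.
August 2112 has 31 days: 982 − 31 = 951 left.
July 2112 has 31 days: 951 − 31 = 920 left.
June 2112 has 30 days: 920 − 30 = 890 left.
May 2112 has 31 days: 890 − 31 = 859 left.
April 2112 has 30 days: 859 − 30 = 829 left.
March 2112 has 31 days: 829 − 31 = 798 left.
February 2112 has 29 days (2112 is a leap year): 798 − 29 = 769 left.
January 2112 has 31 days: 769 − 31 = 738 left.
December 2111 has 31 days: 738 − 31 = 707 left.
November 2111 has 30 days: 707 − 30 = 677 left.
October 2111 has 31 days: 677 − 31 = 646 left.
September 2111 has 30 days: 646 − 30 = 616 left.
August 2111 has 31 days: 616 − 31 = 585 left.
July 2111 has 31 days: 585 − 31 = 554 left.
June 2111 has 30 days: 554 − 30 = 524 left.
May 2111 has 31 days: 524 − 31 = 493 left.
April 2111 has 30 days: 493 − 30 = 463 left.
March 2111 has 31 days: 463 − 31 = 432 left.
February 2111 has 28 days (2111 is not a leap year): 432 − 28 = 404 left.
January 2111 has 31 days: 404 − 31 = 373 left.
December 2110 has 31 days: 373 − 31 = 342 left.
November 2110 has 30 days: 342 − 30 = 312 left.
October 2110 has 31 days: 312 − 31 = 281 left.
September 2110 has 30 days: 281 − 30 = 251 left.
August 2110 has 31 days: 251 − 31 = 220 left.
July 2110 has 31 days: 220 − 31 = 189 left.
June 2110 has 30 days: 189 − 30 = 159 left.
May 2110 has 31 days: 159 − 31 = 128 left.
April 2110 has 30 days: 128 − 30 = 98 left.
March 2110 has 31 days: 98 − 31 = 67 left.
February 2110 has 28 days (2110 is not a leap year): 67 − 28 = 39 left.
January 2110 has 31 days: 39 − 31 = 8 left.
December 2109 has 31 days; 31 − 8 = 23 → December 23, 2109.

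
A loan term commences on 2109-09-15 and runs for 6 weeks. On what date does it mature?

Advancing 6 weeks = 42 days from September 15, 2109.
September has 30 days, so 30 − 15 = 15 days remain after September 15, 2109; 42 − 15 = 27 left.
27 days into October 2109 → October 27, 2109.

October 27, 2109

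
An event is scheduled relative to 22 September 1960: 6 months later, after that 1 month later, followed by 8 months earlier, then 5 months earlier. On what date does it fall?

Counting forward 6 months from September 22, 1960:
month 9 + 6 = 15, which is month 3 of year 1961 → March 1961.
Day 22 is valid in March, giving March 22, 1961.
Counting forward 1 month from March 22, 1961:
month 3 + 1 = 4 → April 1961.
Day 22 is valid in April, giving April 22, 1961.
Counting back 8 months from April 22, 1961:
month 4 − 8 = -4, which is month 8 of year 1960 → August 1960.
Day 22 is valid in August, giving August 22, 1960.
Counting back 5 months from August 22, 1960:
month 8 − 5 = 3 → March 1960.
Day 22 is valid in March, giving March 22, 1960.

March 22, 1960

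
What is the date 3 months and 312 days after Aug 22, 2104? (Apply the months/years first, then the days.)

Advancing 3 months and 312 days from August 22, 2104: first the month/year part, then the days.
month 8 + 3 = 11 → November 2104.
Day 22 is valid in November, giving November 22, 2104.
Now add 312 days from November 22, 2104.
November has 30 days, so 30 − 22 = 8 days remain after November 22, 2104; 312 − 8 = 304 left.
December 2104 has 31 days: 304 − 31 = 273 left.
January 2105 has 31 days: 273 − 31 = 242 left.
February 2105 has 28 days (2105 is not a leap year): 242 − 28 = 214 left.
March 2105 has 31 days: 214 − 31 = 183 left.
April 2105 has 30 days: 183 − 30 = 153 left.
May 2105 has 31 days: 153 − 31 = 122 left.
June 2105 has 30 days: 122 − 30 = 92 left.
July 2105 has 31 days: 92 − 31 = 61 left.
August 2105 has 31 days: 61 − 31 = 30 left.
30 days into September 2105 → September 30, 2105.

September 30, 2105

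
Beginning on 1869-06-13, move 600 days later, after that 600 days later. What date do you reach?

September 25, 1872

Advancing 600 days from June 13, 1869:
June has 30 days, so 30 − 13 = 17 days remain after June 13, 1869; 600 − 17 = 583 left.
July 1869 has 31 days: 583 − 31 = 552 left.
August 1869 has 31 days: 552 − 31 = 521 left.
September 1869 has 30 days: 521 − 30 = 491 left.
October 1869 has 31 days: 491 − 31 = 460 left.
November 1869 has 30 days: 460 − 30 = 430 left.
December 1869 has 31 days: 430 − 31 = 399 left.
January 1870 has 31 days: 399 − 31 = 368 left.
February 1870 has 28 days (1870 is not a leap year): 368 − 28 = 340 left.
March 1870 has 31 days: 340 − 31 = 309 left.
April 1870 has 30 days: 309 − 30 = 279 left.
May 1870 has 31 days: 279 − 31 = 248 left.
June 1870 has 30 days: 248 − 30 = 218 left.
July 1870 has 31 days: 218 − 31 = 187 left.
August 1870 has 31 days: 187 − 31 = 156 left.
September 1870 has 30 days: 156 − 30 = 126 left.
October 1870 has 31 days: 126 − 31 = 95 left.
November 1870 has 30 days: 95 − 30 = 65 left.
December 1870 has 31 days: 65 − 31 = 34 left.
January 1871 has 31 days: 34 − 31 = 3 left.
3 days into February 1871 → February 3, 1871.
Adding 600 days from February 3, 1871:
February has 28 days, so 28 − 3 = 25 days remain after February 3, 1871; 600 − 25 = 575 left.
March 1871 has 31 days: 575 − 31 = 544 left.
April 1871 has 30 days: 544 − 30 = 514 left.
May 1871 has 31 days: 514 − 31 = 483 left.
June 1871 has 30 days: 483 − 30 = 453 left.
July 1871 has 31 days: 453 − 31 = 422 left.
August 1871 has 31 days: 422 − 31 = 391 left.
September 1871 has 30 days: 391 − 30 = 361 left.
October 1871 has 31 days: 361 − 31 = 330 left.
November 1871 has 30 days: 330 − 30 = 300 left.
December 1871 has 31 days: 300 − 31 = 269 left.
January 1872 has 31 days: 269 − 31 = 238 left.
February 1872 has 29 days (1872 is a leap year): 238 − 29 = 209 left.
March 1872 has 31 days: 209 − 31 = 178 left.
April 1872 has 30 days: 178 − 30 = 148 left.
May 1872 has 31 days: 148 − 31 = 117 left.
June 1872 has 30 days: 117 − 30 = 87 left.
July 1872 has 31 days: 87 − 31 = 56 left.
August 1872 has 31 days: 56 − 31 = 25 left.
25 days into September 1872 → September 25, 1872.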